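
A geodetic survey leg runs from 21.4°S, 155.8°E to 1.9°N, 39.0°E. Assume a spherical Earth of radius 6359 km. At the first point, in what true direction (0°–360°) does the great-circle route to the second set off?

261.5°

θ = atan2( sin Δλ·cos φ₂ ,  cos φ₁ sin φ₂ − sin φ₁ cos φ₂ cos Δλ )
  = atan2(-0.8921, -0.1336) = 261.49°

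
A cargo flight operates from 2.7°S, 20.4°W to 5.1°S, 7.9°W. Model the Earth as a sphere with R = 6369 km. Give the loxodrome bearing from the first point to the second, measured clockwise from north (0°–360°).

100.9°

Δψ = ln[tan(π/4+φ₂/2)/tan(π/4+φ₁/2)] = -0.0420
Δλ = +0.2182 rad (taken the short way round)
course = atan2(Δλ, Δψ) = 100.89°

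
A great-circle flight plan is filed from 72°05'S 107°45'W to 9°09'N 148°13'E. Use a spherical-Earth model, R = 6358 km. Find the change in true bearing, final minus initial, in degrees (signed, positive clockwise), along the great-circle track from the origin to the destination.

+82.7°

Initial bearing θ₁ = atan2(sin Δλ cos φ₂, cos φ₁ sin φ₂ − sin φ₁ cos φ₂ cos Δλ) = 259.42°
Final bearing θ₂ = (initial bearing from the destination back to the start) + 180° = 342.16°
Δθ = θ₂ − θ₁ = +82.7°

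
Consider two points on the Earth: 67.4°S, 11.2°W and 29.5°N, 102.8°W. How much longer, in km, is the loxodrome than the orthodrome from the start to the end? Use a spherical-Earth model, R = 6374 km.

Great circle: cos σ = sin φ₁ sin φ₂ + cos φ₁ cos φ₂ cos Δλ,  σ = 2.0532 rad → d_gc = 13087.4 km
Rhumb line: Δψ = +2.1496, q = Δφ/Δψ = 0.7868, d_rh = R√(Δφ²+q²Δλ²) = 13434.4 km
Excess = 13434.4 − 13087.4 = 347.0 ≈ 347 km

347 km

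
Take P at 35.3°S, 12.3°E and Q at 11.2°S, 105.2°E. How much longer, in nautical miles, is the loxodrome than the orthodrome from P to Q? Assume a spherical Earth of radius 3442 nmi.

118 nmi

Great circle: cos σ = sin φ₁ sin φ₂ + cos φ₁ cos φ₂ cos Δλ,  σ = 1.4990 rad → d_gc = 5159.6 nmi
Rhumb line: Δψ = +0.4625, q = Δφ/Δψ = 0.9094, d_rh = R√(Δφ²+q²Δλ²) = 5278.0 nmi
Excess = 5278.0 − 5159.6 = 118.4 ≈ 118 nmi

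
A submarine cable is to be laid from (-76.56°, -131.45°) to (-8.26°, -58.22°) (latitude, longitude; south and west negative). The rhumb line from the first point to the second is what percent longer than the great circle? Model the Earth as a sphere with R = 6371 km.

3.9%

Great circle: σ = 1.3632 rad → d_gc = Rσ = 8685.0 km
Rhumb: Δφ = +1.1921, Δλ = +1.2781, Δψ = +1.9939, q = Δφ/Δψ = 0.5979 → d_rh = R√(Δφ²+q²Δλ²) = 9021.0 km
Excess = (9021.0 − 8685.0) / 8685.0 = 336.0 / 8685.0 = 3.87% ≈ 3.9%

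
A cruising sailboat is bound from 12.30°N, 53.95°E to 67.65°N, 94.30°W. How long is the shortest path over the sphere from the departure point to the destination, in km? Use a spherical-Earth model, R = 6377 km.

cos σ = sin φ₁ sin φ₂ + cos φ₁ cos φ₂ cos Δλ
      = sin(12.30°)sin(67.65°) + cos(12.30°)cos(67.65°)cos(-148.25°) = -0.1189
σ = 96.829° → d = Rσ = 6377·1.68999 = 10777 km

10777 km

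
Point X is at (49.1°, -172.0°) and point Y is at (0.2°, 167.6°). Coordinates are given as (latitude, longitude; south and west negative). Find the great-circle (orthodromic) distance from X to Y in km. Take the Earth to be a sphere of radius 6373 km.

Haversine: a = sin²(Δφ/2)+cos φ₁ cos φ₂ sin²(Δλ/2) = 0.19184;  σ = 2·atan2(√a,√(1−a))
σ = 51.953° → d = Rσ = 6373·0.90675 = 5779 km

5779 km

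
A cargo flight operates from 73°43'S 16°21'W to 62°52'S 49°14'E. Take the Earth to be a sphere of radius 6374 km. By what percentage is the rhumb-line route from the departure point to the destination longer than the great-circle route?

4.9%

Great circle: σ = 0.4344 rad → d_gc = Rσ = 2769.1 km
Rhumb: Δφ = +0.1894, Δλ = +1.1446, Δψ = +0.5228, q = Δφ/Δψ = 0.3622 → d_rh = R√(Δφ²+q²Δλ²) = 2905.4 km
Excess = (2905.4 − 2769.1) / 2769.1 = 136.3 / 2769.1 = 4.92% ≈ 4.9%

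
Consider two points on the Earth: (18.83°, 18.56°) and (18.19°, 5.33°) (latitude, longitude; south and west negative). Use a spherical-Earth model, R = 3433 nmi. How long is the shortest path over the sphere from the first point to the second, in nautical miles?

752 nmi

Haversine: a = sin²(Δφ/2)+cos φ₁ cos φ₂ sin²(Δλ/2) = 0.01196;  σ = 2·atan2(√a,√(1−a))
σ = 12.559° → d = Rσ = 3433·0.21920 = 752 nmi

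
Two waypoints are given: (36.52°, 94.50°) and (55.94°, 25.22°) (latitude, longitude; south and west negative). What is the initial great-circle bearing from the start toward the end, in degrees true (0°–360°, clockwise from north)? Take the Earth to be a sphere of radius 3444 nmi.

N = sin Δλ·cos φ₂ = -0.5238;  D = cos φ₁ sin φ₂ − sin φ₁ cos φ₂ cos Δλ = +0.5479
initial course = atan2(N, D) = 316.28°

316.3°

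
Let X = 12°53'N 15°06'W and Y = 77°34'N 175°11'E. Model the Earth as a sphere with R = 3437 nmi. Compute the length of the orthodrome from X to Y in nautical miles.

Haversine: a = sin²(Δφ/2)+cos φ₁ cos φ₂ sin²(Δλ/2) = 0.49439;  σ = 2·atan2(√a,√(1−a))
σ = 89.357° → d = Rσ = 3437·1.55957 = 5360 nmi

5360 nmi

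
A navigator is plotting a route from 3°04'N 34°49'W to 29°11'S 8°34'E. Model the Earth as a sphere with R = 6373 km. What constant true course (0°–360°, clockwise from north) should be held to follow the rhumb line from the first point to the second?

127.8°

Meridional parts: M(φ₁)=+0.0535, M(φ₂)=-0.5329 → ΔM = -0.5865;  Δλ = +0.7572 rad
tan C = Δλ / ΔM = -1.2911 → C = 127.76°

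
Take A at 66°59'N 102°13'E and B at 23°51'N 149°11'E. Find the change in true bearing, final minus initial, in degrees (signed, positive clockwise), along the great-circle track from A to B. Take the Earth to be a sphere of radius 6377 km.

Initial bearing θ₁ = atan2(sin Δλ cos φ₂, cos φ₁ sin φ₂ − sin φ₁ cos φ₂ cos Δλ) = 121.91°
Final bearing θ₂ = (initial bearing from the destination back to the start) + 180° = 158.72°
Δθ = θ₂ − θ₁ = +36.8°

+36.8°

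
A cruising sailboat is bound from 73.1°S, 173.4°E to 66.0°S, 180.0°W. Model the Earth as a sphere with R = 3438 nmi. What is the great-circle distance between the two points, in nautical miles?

447 nmi

cos σ = sin φ₁ sin φ₂ + cos φ₁ cos φ₂ cos Δλ
      = sin(-73.10°)sin(-66.00°) + cos(-73.10°)cos(-66.00°)cos(6.60°) = 0.9915
σ = 7.454° → d = Rσ = 3438·0.13010 = 447 nmi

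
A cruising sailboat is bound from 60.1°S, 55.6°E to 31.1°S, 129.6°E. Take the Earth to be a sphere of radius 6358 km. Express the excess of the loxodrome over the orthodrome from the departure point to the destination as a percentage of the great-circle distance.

4.0%

Great circle: σ = 0.9698 rad → d_gc = Rσ = 6166.2 km
Rhumb: Δφ = +0.5061, Δλ = +1.2915, Δψ = +0.7489, q = Δφ/Δψ = 0.6759 → d_rh = R√(Δφ²+q²Δλ²) = 6415.7 km
Excess = (6415.7 − 6166.2) / 6166.2 = 249.5 / 6166.2 = 4.046% ≈ 4.0%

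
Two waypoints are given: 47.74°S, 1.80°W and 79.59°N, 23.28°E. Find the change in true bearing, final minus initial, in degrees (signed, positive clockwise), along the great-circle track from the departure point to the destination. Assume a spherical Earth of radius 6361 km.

At departure: θ₁ = atan2(sin Δλ cos φ₂, cos φ₁ sin φ₂ − sin φ₁ cos φ₂ cos Δλ) = 5.59°
At arrival: θ₂ = atan2(sin Δλ cos φ₁, −cos φ₂ sin φ₁ + sin φ₂ cos φ₁ cos Δλ) = 21.26°
Δθ = θ₂ − θ₁ = +15.7°

+15.7°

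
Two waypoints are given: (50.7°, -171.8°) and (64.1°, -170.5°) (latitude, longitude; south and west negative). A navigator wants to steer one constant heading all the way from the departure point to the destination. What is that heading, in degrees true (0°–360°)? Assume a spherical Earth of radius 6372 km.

Meridional parts: M(φ₁)=+1.0298, M(φ₂)=+1.4699 → ΔM = +0.4401;  Δλ = +0.0227 rad
tan C = Δλ / ΔM = +0.0516 → C = 2.95°

3.0°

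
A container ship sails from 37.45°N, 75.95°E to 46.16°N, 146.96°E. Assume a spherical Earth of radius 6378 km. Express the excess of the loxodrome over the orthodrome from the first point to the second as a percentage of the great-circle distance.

3.2%

Great circle: σ = 0.9052 rad → d_gc = Rσ = 5773.4 km
Rhumb: Δφ = +0.1520, Δλ = +1.2394, Δψ = +0.2044, q = Δφ/Δψ = 0.7435 → d_rh = R√(Δφ²+q²Δλ²) = 5956.9 km
Excess = (5956.9 − 5773.4) / 5773.4 = 183.5 / 5773.4 = 3.18% ≈ 3.2%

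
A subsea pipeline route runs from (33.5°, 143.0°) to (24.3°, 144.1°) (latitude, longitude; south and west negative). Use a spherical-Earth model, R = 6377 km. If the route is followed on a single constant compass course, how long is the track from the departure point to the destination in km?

1030 km

Rhumb course C = atan2(Δλ, Δψ) with Δψ = ln[tan(π/4+φ₂/2)/tan(π/4+φ₁/2)] = -0.1837, Δλ = +0.0192 → C = 174.03°
d = R·|Δφ| / |cos C| = 6377·0.16057 / 0.99458 = 1030 km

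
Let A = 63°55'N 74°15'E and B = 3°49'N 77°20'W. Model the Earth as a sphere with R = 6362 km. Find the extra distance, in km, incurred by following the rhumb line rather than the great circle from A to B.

Great circle: cos σ = sin φ₁ sin φ₂ + cos φ₁ cos φ₂ cos Δλ,  σ = 1.9029 rad → d_gc = 12106.4 km
Rhumb line: Δψ = -1.3959, q = Δφ/Δψ = 0.7514, d_rh = R√(Δφ²+q²Δλ²) = 14300.2 km
Excess = 14300.2 − 12106.4 = 2193.8 ≈ 2194 km

2194 km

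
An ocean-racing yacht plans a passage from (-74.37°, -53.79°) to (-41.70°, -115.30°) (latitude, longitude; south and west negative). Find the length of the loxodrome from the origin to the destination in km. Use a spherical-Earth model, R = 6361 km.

Rhumb course C = atan2(Δλ, Δψ) with Δψ = ln[tan(π/4+φ₂/2)/tan(π/4+φ₁/2)] = +1.1838, Δλ = -1.0736 → C = 317.80°
d = R·|Δφ| / |cos C| = 6361·0.57020 / 0.74076 = 4896 km

4896 km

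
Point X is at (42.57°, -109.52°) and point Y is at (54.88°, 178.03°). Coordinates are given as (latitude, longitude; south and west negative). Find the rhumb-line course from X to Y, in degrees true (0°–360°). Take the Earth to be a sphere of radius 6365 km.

Δψ = ln[tan(π/4+φ₂/2)/tan(π/4+φ₁/2)] = +0.3280
Δλ = -1.2645 rad (taken the short way round)
course = atan2(Δλ, Δψ) = 284.54°

284.5°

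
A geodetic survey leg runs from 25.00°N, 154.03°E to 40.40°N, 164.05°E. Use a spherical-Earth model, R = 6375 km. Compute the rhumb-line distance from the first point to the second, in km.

Rhumb course C = atan2(Δλ, Δψ) with Δψ = ln[tan(π/4+φ₂/2)/tan(π/4+φ₁/2)] = +0.3212, Δλ = +0.1749 → C = 28.57°
d = R·|Δφ| / |cos C| = 6375·0.26878 / 0.87825 = 1951 km

1951 km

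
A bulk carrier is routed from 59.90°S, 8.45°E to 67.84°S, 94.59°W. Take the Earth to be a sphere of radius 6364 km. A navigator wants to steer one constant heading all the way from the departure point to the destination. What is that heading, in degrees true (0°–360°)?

260.0°

Δψ = ln[tan(π/4+φ₂/2)/tan(π/4+φ₁/2)] = -0.3170
Δλ = -1.7984 rad (taken the short way round)
course = atan2(Δλ, Δψ) = 260.00°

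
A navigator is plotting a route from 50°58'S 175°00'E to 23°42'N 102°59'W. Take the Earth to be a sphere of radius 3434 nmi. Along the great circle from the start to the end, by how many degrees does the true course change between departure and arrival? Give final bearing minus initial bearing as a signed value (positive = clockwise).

-28.9°

At departure: θ₁ = atan2(sin Δλ cos φ₂, cos φ₁ sin φ₂ − sin φ₁ cos φ₂ cos Δλ) = 68.79°
At arrival: θ₂ = atan2(sin Δλ cos φ₁, −cos φ₂ sin φ₁ + sin φ₂ cos φ₁ cos Δλ) = 39.88°
Δθ = θ₂ − θ₁ = -28.9°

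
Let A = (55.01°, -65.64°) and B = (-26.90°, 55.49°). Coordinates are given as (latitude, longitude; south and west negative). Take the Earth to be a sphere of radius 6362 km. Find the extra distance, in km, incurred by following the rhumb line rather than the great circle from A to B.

Great circle: cos σ = sin φ₁ sin φ₂ + cos φ₁ cos φ₂ cos Δλ,  σ = 2.2589 rad → d_gc = 14370.8 km
Rhumb line: Δψ = -1.6423, q = Δφ/Δψ = 0.8705, d_rh = R√(Δφ²+q²Δλ²) = 14825.7 km
Excess = 14825.7 − 14370.8 = 454.9 ≈ 455 km

455 km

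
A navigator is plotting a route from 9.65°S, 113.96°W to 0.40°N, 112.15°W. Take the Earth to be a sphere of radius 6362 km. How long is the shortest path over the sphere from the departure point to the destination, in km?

cos σ = sin φ₁ sin φ₂ + cos φ₁ cos φ₂ cos Δλ
      = sin(-9.65°)sin(0.40°) + cos(-9.65°)cos(0.40°)cos(1.81°) = 0.9842
σ = 10.210° → d = Rσ = 6362·0.17820 = 1134 km

1134 km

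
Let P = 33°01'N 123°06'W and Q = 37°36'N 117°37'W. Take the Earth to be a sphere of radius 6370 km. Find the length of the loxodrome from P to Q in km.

712 km

Δψ = ln[tan(π/4+φ₂/2)/tan(π/4+φ₁/2)] = +0.0981;  Δφ = +0.0800 rad,  Δλ = +0.0957 rad
q = Δφ/Δψ = 0.8156
d = R·√(Δφ² + q²Δλ²) = 6370·0.11177 = 712 km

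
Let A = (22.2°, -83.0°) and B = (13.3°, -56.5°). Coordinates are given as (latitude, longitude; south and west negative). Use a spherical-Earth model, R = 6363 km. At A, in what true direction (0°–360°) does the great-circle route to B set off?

105.0°

N = sin Δλ·cos φ₂ = +0.4342;  D = cos φ₁ sin φ₂ − sin φ₁ cos φ₂ cos Δλ = -0.1161
initial course = atan2(N, D) = 104.97°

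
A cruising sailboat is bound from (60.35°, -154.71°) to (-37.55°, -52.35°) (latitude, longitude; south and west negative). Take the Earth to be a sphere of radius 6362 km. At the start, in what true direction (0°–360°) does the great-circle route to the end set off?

101.2°

θ = atan2( sin Δλ·cos φ₂ ,  cos φ₁ sin φ₂ − sin φ₁ cos φ₂ cos Δλ )
  = atan2(+0.7744, -0.1540) = 101.25°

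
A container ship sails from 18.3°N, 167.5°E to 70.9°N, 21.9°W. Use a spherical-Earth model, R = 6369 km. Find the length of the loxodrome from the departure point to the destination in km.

Rhumb course C = atan2(Δλ, Δψ) with Δψ = ln[tan(π/4+φ₂/2)/tan(π/4+φ₁/2)] = +1.4574, Δλ = +2.9775 → C = 63.92°
d = R·|Δφ| / |cos C| = 6369·0.91804 / 0.43963 = 13300 km

13300 km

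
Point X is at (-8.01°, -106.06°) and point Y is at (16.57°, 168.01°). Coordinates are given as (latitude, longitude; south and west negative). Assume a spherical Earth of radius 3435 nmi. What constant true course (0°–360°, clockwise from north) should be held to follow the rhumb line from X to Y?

Meridional parts: M(φ₁)=-0.1403, M(φ₂)=+0.2933 → ΔM = +0.4336;  Δλ = -1.4998 rad
tan C = Δλ / ΔM = -3.4590 → C = 286.12°

286.1°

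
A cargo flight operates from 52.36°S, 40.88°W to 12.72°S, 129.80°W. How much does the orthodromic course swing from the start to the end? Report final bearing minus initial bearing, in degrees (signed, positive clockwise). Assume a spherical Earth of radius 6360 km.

Initial bearing θ₁ = atan2(sin Δλ cos φ₂, cos φ₁ sin φ₂ − sin φ₁ cos φ₂ cos Δλ) = 262.99°
Final bearing θ₂ = (initial bearing from the destination back to the start) + 180° = 321.58°
Δθ = θ₂ − θ₁ = +58.6°

+58.6°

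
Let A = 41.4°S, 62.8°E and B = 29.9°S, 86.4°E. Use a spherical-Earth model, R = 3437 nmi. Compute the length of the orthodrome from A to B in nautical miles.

Haversine: a = sin²(Δφ/2)+cos φ₁ cos φ₂ sin²(Δλ/2) = 0.03723;  σ = 2·atan2(√a,√(1−a))
σ = 22.250° → d = Rσ = 3437·0.38834 = 1335 nmi

1335 nmi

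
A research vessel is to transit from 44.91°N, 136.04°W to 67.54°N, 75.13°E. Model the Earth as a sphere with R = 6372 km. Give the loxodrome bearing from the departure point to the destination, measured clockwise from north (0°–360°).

Δψ = ln[tan(π/4+φ₂/2)/tan(π/4+φ₁/2)] = +0.7376
Δλ = -2.5976 rad (taken the short way round)
course = atan2(Δλ, Δψ) = 285.85°

285.9°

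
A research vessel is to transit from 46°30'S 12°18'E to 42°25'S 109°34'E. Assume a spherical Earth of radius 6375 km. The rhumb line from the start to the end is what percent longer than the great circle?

7.2%

Great circle: σ = 1.1318 rad → d_gc = Rσ = 7215.5 km
Rhumb: Δφ = +0.0713, Δλ = +1.6976, Δψ = +0.0999, q = Δφ/Δψ = 0.7133 → d_rh = R√(Δφ²+q²Δλ²) = 7733.1 km
Excess = (7733.1 − 7215.5) / 7215.5 = 517.6 / 7215.5 = 7.17% ≈ 7.2%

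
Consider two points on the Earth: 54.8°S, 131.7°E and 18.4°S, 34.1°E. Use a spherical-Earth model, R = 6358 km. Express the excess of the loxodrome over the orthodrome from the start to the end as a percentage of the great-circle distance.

Great circle: σ = 1.3841 rad → d_gc = Rσ = 8800.2 km
Rhumb: Δφ = +0.6353, Δλ = -1.7034, Δψ = +0.8214, q = Δφ/Δψ = 0.7735 → d_rh = R√(Δφ²+q²Δλ²) = 9300.1 km
Excess = (9300.1 − 8800.2) / 8800.2 = 499.9 / 8800.2 = 5.68% ≈ 5.7%

5.7%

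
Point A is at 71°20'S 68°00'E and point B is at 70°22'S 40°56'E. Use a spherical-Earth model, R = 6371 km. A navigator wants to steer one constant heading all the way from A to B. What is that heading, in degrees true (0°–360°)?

276.2°

Meridional parts: M(φ₁)=-1.8057, M(φ₂)=-1.7543 → ΔM = +0.0514;  Δλ = -0.4724 rad
tan C = Δλ / ΔM = -9.1833 → C = 276.21°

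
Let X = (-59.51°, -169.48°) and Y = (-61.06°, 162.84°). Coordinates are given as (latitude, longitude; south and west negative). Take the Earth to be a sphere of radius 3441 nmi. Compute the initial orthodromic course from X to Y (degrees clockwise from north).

θ = atan2( sin Δλ·cos φ₂ ,  cos φ₁ sin φ₂ − sin φ₁ cos φ₂ cos Δλ )
  = atan2(-0.2248, -0.0748) = 251.60°

251.6°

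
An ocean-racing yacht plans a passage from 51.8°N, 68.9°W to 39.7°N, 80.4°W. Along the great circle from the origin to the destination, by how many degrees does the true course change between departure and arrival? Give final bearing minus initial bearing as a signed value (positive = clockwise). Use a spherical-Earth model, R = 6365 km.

Initial bearing θ₁ = atan2(sin Δλ cos φ₂, cos φ₁ sin φ₂ − sin φ₁ cos φ₂ cos Δλ) = 217.84°
Final bearing θ₂ = (initial bearing from the destination back to the start) + 180° = 209.54°
Δθ = θ₂ − θ₁ = -8.3°

-8.3°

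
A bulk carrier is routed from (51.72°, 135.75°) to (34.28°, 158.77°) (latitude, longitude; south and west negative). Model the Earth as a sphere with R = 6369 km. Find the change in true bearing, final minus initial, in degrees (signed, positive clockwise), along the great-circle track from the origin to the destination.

Initial bearing θ₁ = atan2(sin Δλ cos φ₂, cos φ₁ sin φ₂ − sin φ₁ cos φ₂ cos Δλ) = 127.51°
Final bearing θ₂ = (initial bearing from the destination back to the start) + 180° = 143.51°
Δθ = θ₂ − θ₁ = +16.0°

+16.0°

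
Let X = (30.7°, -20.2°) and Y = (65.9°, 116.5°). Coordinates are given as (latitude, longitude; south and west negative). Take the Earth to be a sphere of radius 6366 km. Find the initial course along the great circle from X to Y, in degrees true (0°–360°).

16.6°

θ = atan2( sin Δλ·cos φ₂ ,  cos φ₁ sin φ₂ − sin φ₁ cos φ₂ cos Δλ )
  = atan2(+0.2800, +0.9366) = 16.65°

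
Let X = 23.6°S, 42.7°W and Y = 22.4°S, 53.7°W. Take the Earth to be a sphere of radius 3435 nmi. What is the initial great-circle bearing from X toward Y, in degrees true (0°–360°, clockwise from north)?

274.6°

N = sin Δλ·cos φ₂ = -0.1764;  D = cos φ₁ sin φ₂ − sin φ₁ cos φ₂ cos Δλ = +0.0141
initial course = atan2(N, D) = 274.58°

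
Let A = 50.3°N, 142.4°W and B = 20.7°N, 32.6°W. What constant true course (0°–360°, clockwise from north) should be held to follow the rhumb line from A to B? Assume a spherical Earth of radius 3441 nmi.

108.7°

Δψ = ln[tan(π/4+φ₂/2)/tan(π/4+φ₁/2)] = -0.6494
Δλ = +1.9164 rad (taken the short way round)
course = atan2(Δλ, Δψ) = 108.72°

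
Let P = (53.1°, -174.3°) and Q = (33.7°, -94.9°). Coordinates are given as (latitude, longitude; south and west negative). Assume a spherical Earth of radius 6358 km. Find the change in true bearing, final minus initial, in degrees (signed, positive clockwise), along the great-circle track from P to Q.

+60.1°

Initial bearing θ₁ = atan2(sin Δλ cos φ₂, cos φ₁ sin φ₂ − sin φ₁ cos φ₂ cos Δλ) = 75.55°
Final bearing θ₂ = (initial bearing from the destination back to the start) + 180° = 135.66°
Δθ = θ₂ − θ₁ = +60.1°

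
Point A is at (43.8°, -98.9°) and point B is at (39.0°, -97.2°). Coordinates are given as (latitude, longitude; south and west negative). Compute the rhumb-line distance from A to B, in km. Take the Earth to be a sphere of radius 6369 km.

Δψ = ln[tan(π/4+φ₂/2)/tan(π/4+φ₁/2)] = -0.1118;  Δφ = -0.0838 rad,  Δλ = +0.0297 rad
q = Δφ/Δψ = 0.7496
d = R·√(Δφ² + q²Δλ²) = 6369·0.08668 = 552 km

552 km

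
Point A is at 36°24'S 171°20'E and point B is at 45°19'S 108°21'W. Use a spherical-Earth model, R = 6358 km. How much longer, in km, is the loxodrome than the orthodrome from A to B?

265 km

Great circle: cos σ = sin φ₁ sin φ₂ + cos φ₁ cos φ₂ cos Δλ,  σ = 1.0273 rad → d_gc = 6531.6 km
Rhumb line: Δψ = -0.2063, q = Δφ/Δψ = 0.7544, d_rh = R√(Δφ²+q²Δλ²) = 6796.2 km
Excess = 6796.2 − 6531.6 = 264.6 ≈ 265 km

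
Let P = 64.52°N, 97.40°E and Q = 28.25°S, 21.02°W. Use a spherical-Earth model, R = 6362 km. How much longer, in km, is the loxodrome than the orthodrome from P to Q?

660 km

Great circle: cos σ = sin φ₁ sin φ₂ + cos φ₁ cos φ₂ cos Δλ,  σ = 2.2239 rad → d_gc = 14148.33 km
Rhumb line: Δψ = -2.0011, q = Δφ/Δψ = 0.8091, d_rh = R√(Δφ²+q²Δλ²) = 14808.75 km
Excess = 14808.75 − 14148.33 = 660.42 ≈ 660 km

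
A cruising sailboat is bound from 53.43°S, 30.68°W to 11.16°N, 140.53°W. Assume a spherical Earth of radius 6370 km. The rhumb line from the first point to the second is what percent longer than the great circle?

3.8%

Great circle: σ = 1.9326 rad → d_gc = Rσ = 12310.4 km
Rhumb: Δφ = +1.1273, Δλ = -1.9172, Δψ = +1.3034, q = Δφ/Δψ = 0.8649 → d_rh = R√(Δφ²+q²Δλ²) = 12772.7 km
Excess = (12772.7 − 12310.4) / 12310.4 = 462.3 / 12310.4 = 3.76% ≈ 3.8%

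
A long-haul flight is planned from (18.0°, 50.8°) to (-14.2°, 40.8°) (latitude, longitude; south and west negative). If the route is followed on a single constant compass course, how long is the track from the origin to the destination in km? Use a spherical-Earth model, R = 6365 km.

Rhumb course C = atan2(Δλ, Δψ) with Δψ = ln[tan(π/4+φ₂/2)/tan(π/4+φ₁/2)] = -0.5699, Δλ = -0.1745 → C = 197.03°
d = R·|Δφ| / |cos C| = 6365·0.56200 / 0.95616 = 3741 km

3741 km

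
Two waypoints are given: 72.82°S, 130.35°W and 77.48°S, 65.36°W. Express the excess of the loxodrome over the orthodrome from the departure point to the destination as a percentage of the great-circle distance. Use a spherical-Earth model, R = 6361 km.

5.2%

Great circle: σ = 0.2847 rad → d_gc = Rσ = 1811.2 km
Rhumb: Δφ = -0.0813, Δλ = +1.1343, Δψ = -0.3200, q = Δφ/Δψ = 0.2542 → d_rh = R√(Δφ²+q²Δλ²) = 1905.6 km
Excess = (1905.6 − 1811.2) / 1811.2 = 94.4 / 1811.2 = 5.21% ≈ 5.2%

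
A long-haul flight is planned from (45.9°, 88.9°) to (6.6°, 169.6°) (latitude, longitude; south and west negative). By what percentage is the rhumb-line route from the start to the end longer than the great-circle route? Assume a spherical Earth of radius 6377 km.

Great circle: σ = 1.3753 rad → d_gc = Rσ = 8770.3 km
Rhumb: Δφ = -0.6859, Δλ = +1.4085, Δψ = -0.7883, q = Δφ/Δψ = 0.8701 → d_rh = R√(Δφ²+q²Δλ²) = 8955.9 km
Excess = (8955.9 − 8770.3) / 8770.3 = 185.6 / 8770.3 = 2.12% ≈ 2.1%

2.1%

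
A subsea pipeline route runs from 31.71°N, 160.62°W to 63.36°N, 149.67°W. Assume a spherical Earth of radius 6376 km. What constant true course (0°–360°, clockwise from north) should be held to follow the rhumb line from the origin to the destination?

12.6°

Meridional parts: M(φ₁)=+0.5841, M(φ₂)=+1.4407 → ΔM = +0.8566;  Δλ = +0.1911 rad
tan C = Δλ / ΔM = +0.2231 → C = 12.58°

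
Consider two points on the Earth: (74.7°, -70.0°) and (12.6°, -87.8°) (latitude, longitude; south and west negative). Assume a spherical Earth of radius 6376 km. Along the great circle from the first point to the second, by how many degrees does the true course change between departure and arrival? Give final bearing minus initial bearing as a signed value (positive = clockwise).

-14.4°

Initial bearing θ₁ = atan2(sin Δλ cos φ₂, cos φ₁ sin φ₂ − sin φ₁ cos φ₂ cos Δλ) = 199.58°
Final bearing θ₂ = (initial bearing from the destination back to the start) + 180° = 185.20°
Δθ = θ₂ − θ₁ = -14.4°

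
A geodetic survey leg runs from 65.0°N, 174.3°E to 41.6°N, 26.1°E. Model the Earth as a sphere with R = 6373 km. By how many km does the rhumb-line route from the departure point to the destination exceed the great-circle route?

2030 km

Great circle: cos σ = sin φ₁ sin φ₂ + cos φ₁ cos φ₂ cos Δλ,  σ = 1.2312 rad → d_gc = 7846.3 km
Rhumb line: Δψ = -0.7067, q = Δφ/Δψ = 0.5779, d_rh = R√(Δφ²+q²Δλ²) = 9876.2 km
Excess = 9876.2 − 7846.3 = 2029.9 ≈ 2030 km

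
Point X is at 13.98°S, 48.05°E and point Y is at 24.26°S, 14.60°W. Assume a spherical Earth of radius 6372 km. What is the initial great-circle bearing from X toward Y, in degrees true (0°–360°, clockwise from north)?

249.8°

N = sin Δλ·cos φ₂ = -0.8098;  D = cos φ₁ sin φ₂ − sin φ₁ cos φ₂ cos Δλ = -0.2975
initial course = atan2(N, D) = 249.83°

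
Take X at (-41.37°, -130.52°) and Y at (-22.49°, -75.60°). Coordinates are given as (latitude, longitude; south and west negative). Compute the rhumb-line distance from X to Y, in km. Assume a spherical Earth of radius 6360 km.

5543 km

Δψ = ln[tan(π/4+φ₂/2)/tan(π/4+φ₁/2)] = +0.3914;  Δφ = +0.3295 rad,  Δλ = +0.9585 rad
q = Δφ/Δψ = 0.8418
d = R·√(Δφ² + q²Δλ²) = 6360·0.87161 = 5543 km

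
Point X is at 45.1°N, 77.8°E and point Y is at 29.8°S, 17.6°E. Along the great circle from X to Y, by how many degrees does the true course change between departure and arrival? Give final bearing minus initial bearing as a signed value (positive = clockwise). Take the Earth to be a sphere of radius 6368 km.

At departure: θ₁ = atan2(sin Δλ cos φ₂, cos φ₁ sin φ₂ − sin φ₁ cos φ₂ cos Δλ) = 228.93°
At arrival: θ₂ = atan2(sin Δλ cos φ₁, −cos φ₂ sin φ₁ + sin φ₂ cos φ₁ cos Δλ) = 217.82°
Δθ = θ₂ − θ₁ = -11.1°

-11.1°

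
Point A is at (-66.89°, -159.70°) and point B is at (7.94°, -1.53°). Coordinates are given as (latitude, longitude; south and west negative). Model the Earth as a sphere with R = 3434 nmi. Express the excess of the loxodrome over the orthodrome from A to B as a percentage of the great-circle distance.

18.4%

Great circle: σ = 2.0805 rad → d_gc = Rσ = 7144.4 nmi
Rhumb: Δφ = +1.3060, Δλ = +2.7606, Δψ = +1.7264, q = Δφ/Δψ = 0.7565 → d_rh = R√(Δφ²+q²Δλ²) = 8458.3 nmi
Excess = (8458.3 − 7144.4) / 7144.4 = 1313.9 / 7144.4 = 18.39% ≈ 18.4%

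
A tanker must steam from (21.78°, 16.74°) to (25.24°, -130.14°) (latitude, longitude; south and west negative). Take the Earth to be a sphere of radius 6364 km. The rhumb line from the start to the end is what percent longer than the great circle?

9.5%

Great circle: σ = 2.1475 rad → d_gc = Rσ = 13666.8 km
Rhumb: Δφ = +0.0604, Δλ = -2.5635, Δψ = +0.0659, q = Δφ/Δψ = 0.9168 → d_rh = R√(Δφ²+q²Δλ²) = 14961.9 km
Excess = (14961.9 − 13666.8) / 13666.8 = 1295.1 / 13666.8 = 9.48% ≈ 9.5%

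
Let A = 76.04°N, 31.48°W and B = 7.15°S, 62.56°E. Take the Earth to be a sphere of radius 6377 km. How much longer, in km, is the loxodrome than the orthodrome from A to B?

Great circle: cos σ = sin φ₁ sin φ₂ + cos φ₁ cos φ₂ cos Δλ,  σ = 1.7089 rad → d_gc = 10897.6 km
Rhumb line: Δψ = -2.2253, q = Δφ/Δψ = 0.6525, d_rh = R√(Δφ²+q²Δλ²) = 11505.0 km
Excess = 11505.0 − 10897.6 = 607.4 ≈ 607 km

607 km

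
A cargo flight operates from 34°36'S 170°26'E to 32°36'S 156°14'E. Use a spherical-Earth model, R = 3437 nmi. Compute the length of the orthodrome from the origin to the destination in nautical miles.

719 nmi

Haversine: a = sin²(Δφ/2)+cos φ₁ cos φ₂ sin²(Δλ/2) = 0.01090;  σ = 2·atan2(√a,√(1−a))
σ = 11.985° → d = Rσ = 3437·0.20917 = 719 nmi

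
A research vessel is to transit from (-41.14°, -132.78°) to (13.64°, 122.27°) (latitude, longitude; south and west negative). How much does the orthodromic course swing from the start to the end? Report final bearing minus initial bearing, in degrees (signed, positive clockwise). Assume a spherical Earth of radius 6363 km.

+38.4°

At departure: θ₁ = atan2(sin Δλ cos φ₂, cos φ₁ sin φ₂ − sin φ₁ cos φ₂ cos Δλ) = 270.77°
At arrival: θ₂ = atan2(sin Δλ cos φ₁, −cos φ₂ sin φ₁ + sin φ₂ cos φ₁ cos Δλ) = 309.20°
Δθ = θ₂ − θ₁ = +38.4°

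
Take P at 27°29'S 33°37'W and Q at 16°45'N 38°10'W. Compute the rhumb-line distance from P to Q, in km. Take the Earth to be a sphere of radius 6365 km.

4938 km

Δψ = ln[tan(π/4+φ₂/2)/tan(π/4+φ₁/2)] = +0.7958;  Δφ = +0.7720 rad,  Δλ = -0.0794 rad
q = Δφ/Δψ = 0.9701
d = R·√(Δφ² + q²Δλ²) = 6365·0.77585 = 4938 km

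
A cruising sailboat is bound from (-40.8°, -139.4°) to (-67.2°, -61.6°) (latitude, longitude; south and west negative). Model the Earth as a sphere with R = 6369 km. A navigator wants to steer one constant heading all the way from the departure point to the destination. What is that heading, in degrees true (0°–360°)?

Δψ = ln[tan(π/4+φ₂/2)/tan(π/4+φ₁/2)] = -0.8200
Δλ = +1.3579 rad (taken the short way round)
course = atan2(Δλ, Δψ) = 121.13°

121.1°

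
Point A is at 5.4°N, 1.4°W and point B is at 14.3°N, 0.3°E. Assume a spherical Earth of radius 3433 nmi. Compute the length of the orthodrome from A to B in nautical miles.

543 nmi

cos σ = sin φ₁ sin φ₂ + cos φ₁ cos φ₂ cos Δλ
      = sin(5.40°)sin(14.30°) + cos(5.40°)cos(14.30°)cos(1.70°) = 0.9875
σ = 9.056° → d = Rσ = 3433·0.15806 = 543 nmi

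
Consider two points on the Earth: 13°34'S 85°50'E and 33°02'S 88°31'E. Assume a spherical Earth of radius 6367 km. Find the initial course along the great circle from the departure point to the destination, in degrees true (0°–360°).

θ = atan2( sin Δλ·cos φ₂ ,  cos φ₁ sin φ₂ − sin φ₁ cos φ₂ cos Δλ )
  = atan2(+0.0392, -0.3335) = 173.29°

173.3°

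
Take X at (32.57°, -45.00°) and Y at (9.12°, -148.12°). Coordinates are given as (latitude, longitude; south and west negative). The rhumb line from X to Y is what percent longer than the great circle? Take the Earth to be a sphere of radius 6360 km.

2.5%

Great circle: σ = 1.6745 rad → d_gc = Rσ = 10650.0 km
Rhumb: Δφ = -0.4093, Δλ = -1.7998, Δψ = -0.4420, q = Δφ/Δψ = 0.9261 → d_rh = R√(Δφ²+q²Δλ²) = 10915.4 km
Excess = (10915.4 − 10650.0) / 10650.0 = 265.4 / 10650.0 = 2.49% ≈ 2.5%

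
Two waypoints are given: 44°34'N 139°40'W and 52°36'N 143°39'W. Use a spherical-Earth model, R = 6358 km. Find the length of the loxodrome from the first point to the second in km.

Rhumb course C = atan2(Δλ, Δψ) with Δψ = ln[tan(π/4+φ₂/2)/tan(π/4+φ₁/2)] = +0.2126, Δλ = -0.0695 → C = 341.89°
d = R·|Δφ| / |cos C| = 6358·0.14021 / 0.95046 = 938 km

938 km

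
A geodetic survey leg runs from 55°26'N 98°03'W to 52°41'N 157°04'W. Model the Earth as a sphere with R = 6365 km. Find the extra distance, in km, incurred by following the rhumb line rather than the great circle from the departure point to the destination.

115 km

Great circle: cos σ = sin φ₁ sin φ₂ + cos φ₁ cos φ₂ cos Δλ,  σ = 0.5882 rad → d_gc = 3743.7 km
Rhumb line: Δψ = -0.0818, q = Δφ/Δψ = 0.5867, d_rh = R√(Δφ²+q²Δλ²) = 3858.6 km
Excess = 3858.6 − 3743.7 = 114.9 ≈ 115 km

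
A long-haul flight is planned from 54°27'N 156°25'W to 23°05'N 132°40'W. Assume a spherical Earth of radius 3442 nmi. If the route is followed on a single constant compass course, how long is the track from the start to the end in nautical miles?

2172 nmi

Rhumb course C = atan2(Δλ, Δψ) with Δψ = ln[tan(π/4+φ₂/2)/tan(π/4+φ₁/2)] = -0.7234, Δλ = +0.4145 → C = 150.19°
d = R·|Δφ| / |cos C| = 3442·0.54745 / 0.86764 = 2172 nmi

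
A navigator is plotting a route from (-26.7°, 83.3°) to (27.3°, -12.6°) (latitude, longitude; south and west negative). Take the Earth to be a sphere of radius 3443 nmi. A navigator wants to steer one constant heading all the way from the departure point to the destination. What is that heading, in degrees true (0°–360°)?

300.3°

Meridional parts: M(φ₁)=-0.4838, M(φ₂)=+0.4956 → ΔM = +0.9794;  Δλ = -1.6738 rad
tan C = Δλ / ΔM = -1.7089 → C = 300.34°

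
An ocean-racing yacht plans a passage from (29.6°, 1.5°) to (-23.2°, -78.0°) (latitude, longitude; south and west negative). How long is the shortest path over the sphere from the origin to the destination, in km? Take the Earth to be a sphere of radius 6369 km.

10316 km

cos σ = sin φ₁ sin φ₂ + cos φ₁ cos φ₂ cos Δλ
      = sin(29.60°)sin(-23.20°) + cos(29.60°)cos(-23.20°)cos(-79.50°) = -0.0489
σ = 92.805° → d = Rσ = 6369·1.61976 = 10316 km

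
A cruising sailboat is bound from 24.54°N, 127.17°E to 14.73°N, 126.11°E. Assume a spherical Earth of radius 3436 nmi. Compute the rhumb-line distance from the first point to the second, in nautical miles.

591 nmi

Rhumb course C = atan2(Δλ, Δψ) with Δψ = ln[tan(π/4+φ₂/2)/tan(π/4+φ₁/2)] = -0.1821, Δλ = -0.0185 → C = 185.80°
d = R·|Δφ| / |cos C| = 3436·0.17122 / 0.99488 = 591 nmi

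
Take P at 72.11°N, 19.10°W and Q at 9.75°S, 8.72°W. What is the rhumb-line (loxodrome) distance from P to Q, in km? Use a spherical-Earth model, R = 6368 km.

9135 km

Δψ = ln[tan(π/4+φ₂/2)/tan(π/4+φ₁/2)] = -2.0200;  Δφ = -1.4287 rad,  Δλ = +0.1812 rad
q = Δφ/Δψ = 0.7073
d = R·√(Δφ² + q²Δλ²) = 6368·1.43446 = 9135 km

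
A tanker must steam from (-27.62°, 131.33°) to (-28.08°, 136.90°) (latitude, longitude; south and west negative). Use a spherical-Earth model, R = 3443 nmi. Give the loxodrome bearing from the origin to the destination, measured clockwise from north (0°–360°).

Meridional parts: M(φ₁)=-0.5019, M(φ₂)=-0.5110 → ΔM = -0.0091;  Δλ = +0.0972 rad
tan C = Δλ / ΔM = -10.7061 → C = 95.34°

95.3°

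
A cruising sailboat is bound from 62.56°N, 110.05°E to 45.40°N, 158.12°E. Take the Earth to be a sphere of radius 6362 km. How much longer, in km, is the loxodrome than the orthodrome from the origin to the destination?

71 km

Great circle: cos σ = sin φ₁ sin φ₂ + cos φ₁ cos φ₂ cos Δλ,  σ = 0.5583 rad → d_gc = 3552.2 km
Rhumb line: Δψ = -0.5187, q = Δφ/Δψ = 0.5774, d_rh = R√(Δφ²+q²Δλ²) = 3623.3 km
Excess = 3623.3 − 3552.2 = 71.1 ≈ 71 km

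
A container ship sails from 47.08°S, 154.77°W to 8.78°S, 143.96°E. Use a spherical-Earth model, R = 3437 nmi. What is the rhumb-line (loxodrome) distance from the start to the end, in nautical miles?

3899 nmi

Δψ = ln[tan(π/4+φ₂/2)/tan(π/4+φ₁/2)] = +0.7798;  Δφ = +0.6685 rad,  Δλ = -1.0694 rad
q = Δφ/Δψ = 0.8572
d = R·√(Δφ² + q²Δλ²) = 3437·1.13449 = 3899 nmi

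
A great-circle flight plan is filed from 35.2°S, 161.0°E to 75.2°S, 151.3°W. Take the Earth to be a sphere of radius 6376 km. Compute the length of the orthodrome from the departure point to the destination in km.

cos σ = sin φ₁ sin φ₂ + cos φ₁ cos φ₂ cos Δλ
      = sin(-35.20°)sin(-75.20°) + cos(-35.20°)cos(-75.20°)cos(47.70°) = 0.6978
σ = 45.750° → d = Rσ = 6376·0.79849 = 5091 km

5091 km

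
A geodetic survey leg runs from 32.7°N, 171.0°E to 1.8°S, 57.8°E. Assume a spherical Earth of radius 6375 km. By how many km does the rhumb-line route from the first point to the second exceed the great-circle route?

247 km

Great circle: cos σ = sin φ₁ sin φ₂ + cos φ₁ cos φ₂ cos Δλ,  σ = 1.9266 rad → d_gc = 12281.9 km
Rhumb line: Δψ = -0.6359, q = Δφ/Δψ = 0.9469, d_rh = R√(Δφ²+q²Δλ²) = 12528.7 km
Excess = 12528.7 − 12281.9 = 246.8 ≈ 247 km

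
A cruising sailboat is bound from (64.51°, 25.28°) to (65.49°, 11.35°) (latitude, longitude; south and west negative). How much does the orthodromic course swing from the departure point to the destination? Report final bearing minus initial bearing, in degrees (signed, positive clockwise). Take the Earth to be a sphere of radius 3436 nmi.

-12.6°

At departure: θ₁ = atan2(sin Δλ cos φ₂, cos φ₁ sin φ₂ − sin φ₁ cos φ₂ cos Δλ) = 285.72°
At arrival: θ₂ = atan2(sin Δλ cos φ₁, −cos φ₂ sin φ₁ + sin φ₂ cos φ₁ cos Δλ) = 273.09°
Δθ = θ₂ − θ₁ = -12.6°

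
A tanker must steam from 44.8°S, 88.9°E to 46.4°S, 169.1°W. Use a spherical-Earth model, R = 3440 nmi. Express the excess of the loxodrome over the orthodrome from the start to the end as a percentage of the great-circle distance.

8.3%

Great circle: σ = 1.1499 rad → d_gc = Rσ = 3955.8 nmi
Rhumb: Δφ = -0.0279, Δλ = +1.7802, Δψ = -0.0399, q = Δφ/Δψ = 0.6996 → d_rh = R√(Δφ²+q²Δλ²) = 4285.4 nmi
Excess = (4285.4 − 3955.8) / 3955.8 = 329.6 / 3955.8 = 8.33% ≈ 8.3%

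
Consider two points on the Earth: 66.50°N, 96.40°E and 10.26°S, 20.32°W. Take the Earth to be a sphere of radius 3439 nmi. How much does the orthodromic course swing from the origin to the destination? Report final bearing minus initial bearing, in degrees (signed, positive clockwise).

Initial bearing θ₁ = atan2(sin Δλ cos φ₂, cos φ₁ sin φ₂ − sin φ₁ cos φ₂ cos Δλ) = 290.85°
Final bearing θ₂ = (initial bearing from the destination back to the start) + 180° = 202.25°
Δθ = θ₂ − θ₁ = -88.6°

-88.6°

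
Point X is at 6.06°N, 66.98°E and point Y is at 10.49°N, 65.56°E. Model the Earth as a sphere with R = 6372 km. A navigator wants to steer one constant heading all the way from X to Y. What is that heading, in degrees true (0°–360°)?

Δψ = ln[tan(π/4+φ₂/2)/tan(π/4+φ₁/2)] = +0.0782
Δλ = -0.0248 rad (taken the short way round)
course = atan2(Δλ, Δψ) = 342.41°

342.4°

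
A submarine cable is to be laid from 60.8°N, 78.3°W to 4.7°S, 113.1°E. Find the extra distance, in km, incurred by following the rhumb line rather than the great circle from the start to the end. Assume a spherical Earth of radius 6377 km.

Great circle: cos σ = sin φ₁ sin φ₂ + cos φ₁ cos φ₂ cos Δλ,  σ = 2.1510 rad → d_gc = 13716.61 km
Rhumb line: Δψ = -1.4273, q = Δφ/Δψ = 0.8009, d_rh = R√(Δφ²+q²Δλ²) = 16704.09 km
Excess = 16704.09 − 13716.61 = 2987.48 ≈ 2987 km

2987 km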